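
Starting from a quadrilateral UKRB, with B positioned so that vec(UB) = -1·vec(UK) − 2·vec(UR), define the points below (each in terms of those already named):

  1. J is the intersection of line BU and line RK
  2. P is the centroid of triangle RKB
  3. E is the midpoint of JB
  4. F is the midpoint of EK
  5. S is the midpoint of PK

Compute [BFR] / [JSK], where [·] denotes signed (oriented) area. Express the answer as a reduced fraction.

[BFR]:[JSK] = 21/4

Assign U = (0, 0), K = (1, 0), R = (0, 1), B = (-1, -2) — the answer is frame-independent, so this choice is without loss of generality.
1. J is the intersection of line BU and line RK ⇒ J = (1/3, 2/3)
2. P is the centroid of triangle RKB ⇒ P = (0, -1/3)
3. E is the midpoint of JB ⇒ E = (-1/3, -2/3)
4. F is the midpoint of EK ⇒ F = (1/3, -1/3)
5. S is the midpoint of PK ⇒ S = (1/2, -1/6)
2·[BFR] = 7/3, 2·[JSK] = 4/9
[BFR]:[JSK] = 7/3:4/9 = 21/4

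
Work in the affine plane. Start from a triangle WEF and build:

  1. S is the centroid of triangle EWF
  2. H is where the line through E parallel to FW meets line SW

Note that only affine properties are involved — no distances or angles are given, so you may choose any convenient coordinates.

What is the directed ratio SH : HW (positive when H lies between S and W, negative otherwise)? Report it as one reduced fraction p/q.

SH:HW = -2/3

Assign W = (0, 0), E = (1, 0), F = (0, 1) — the answer is frame-independent, so this choice is without loss of generality.
1. S is the centroid of triangle EWF ⇒ S = (1/3, 1/3)
2. H is where the line through E parallel to FW meets line SW ⇒ H = (1, 1)
H = S + t·(W−S) with t = -2, so SH:HW = t:(1−t) = -2:3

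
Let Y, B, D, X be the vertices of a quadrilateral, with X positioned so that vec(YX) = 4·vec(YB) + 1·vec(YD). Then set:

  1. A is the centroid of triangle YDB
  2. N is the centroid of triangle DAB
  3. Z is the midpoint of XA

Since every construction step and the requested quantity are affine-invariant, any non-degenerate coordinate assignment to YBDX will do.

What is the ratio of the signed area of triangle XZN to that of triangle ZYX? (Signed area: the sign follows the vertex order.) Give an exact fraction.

[XZN]:[ZYX] = -1/3

Assign Y = (0, 0), B = (1, 0), D = (0, 1), X = (4, 1) — the answer is frame-independent, so this choice is without loss of generality.
1. A is the centroid of triangle YDB ⇒ A = (1/3, 1/3)
2. N is the centroid of triangle DAB ⇒ N = (4/9, 4/9)
3. Z is the midpoint of XA ⇒ Z = (13/6, 2/3)
2·[XZN] = -1/6, 2·[ZYX] = 1/2
[XZN]:[ZYX] = -1/6:1/2 = -1/3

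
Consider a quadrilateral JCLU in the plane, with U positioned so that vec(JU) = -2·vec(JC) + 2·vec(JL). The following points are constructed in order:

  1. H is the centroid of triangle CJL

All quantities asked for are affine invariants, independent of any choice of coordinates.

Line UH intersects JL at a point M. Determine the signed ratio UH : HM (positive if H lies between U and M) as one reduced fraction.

Set J = (0, 0), C = (1, 0), L = (0, 1), U = (-2, 2); any affine frame gives the same invariant.
1. H is the centroid of triangle CJL ⇒ H = (1/3, 1/3)
line UH meets JL at M = (0, 4/7)
H = U + t·(M−U) with t = 7/6, so UH:HM = 7/6:-1/6

UH:HM = -7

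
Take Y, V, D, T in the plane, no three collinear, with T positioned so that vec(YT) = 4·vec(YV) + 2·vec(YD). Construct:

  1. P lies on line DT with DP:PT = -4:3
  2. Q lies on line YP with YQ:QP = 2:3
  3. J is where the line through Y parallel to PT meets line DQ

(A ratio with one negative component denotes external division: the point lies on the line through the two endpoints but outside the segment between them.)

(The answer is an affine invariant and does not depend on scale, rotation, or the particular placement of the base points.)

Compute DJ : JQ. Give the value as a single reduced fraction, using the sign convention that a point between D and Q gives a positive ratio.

DJ:JQ = -5/2

Assign Y = (0, 0), V = (1, 0), D = (0, 1), T = (4, 2) — the answer is frame-independent, so this choice is without loss of generality.
1. P lies on line DT with DP:PT = -4:3 ⇒ P = (16, 5)
2. Q lies on line YP with YQ:QP = 2:3 ⇒ Q = (32/5, 2)
3. J is where the line through Y parallel to PT meets line DQ ⇒ J = (32/3, 8/3)
J = D + t·(Q−D) with t = 5/3, so DJ:JQ = t:(1−t) = 5/3:-2/3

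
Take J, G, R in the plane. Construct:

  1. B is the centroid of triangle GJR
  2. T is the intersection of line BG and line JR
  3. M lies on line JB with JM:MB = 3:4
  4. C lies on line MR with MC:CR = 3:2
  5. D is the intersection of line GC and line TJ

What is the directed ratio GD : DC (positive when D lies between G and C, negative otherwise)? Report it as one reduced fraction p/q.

Assign J = (0, 0), G = (1, 0), R = (0, 1) — the answer is frame-independent, so this choice is without loss of generality.
1. B is the centroid of triangle GJR ⇒ B = (1/3, 1/3)
2. T is the intersection of line BG and line JR ⇒ T = (0, 1/2)
3. M lies on line JB with JM:MB = 3:4 ⇒ M = (1/7, 1/7)
4. C lies on line MR with MC:CR = 3:2 ⇒ C = (2/35, 23/35)
5. D is the intersection of line GC and line TJ ⇒ D = (0, 23/33)
D = G + t·(C−G) with t = 35/33, so GD:DC = t:(1−t) = 35/33:-2/33

GD:DC = -35/2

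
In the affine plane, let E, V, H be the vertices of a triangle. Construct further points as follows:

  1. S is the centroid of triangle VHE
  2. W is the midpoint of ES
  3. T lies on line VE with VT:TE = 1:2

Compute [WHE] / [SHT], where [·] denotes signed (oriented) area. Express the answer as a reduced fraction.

Choose coordinates E = (0, 0), V = (1, 0), H = (0, 1).
1. S is the centroid of triangle VHE ⇒ S = (1/3, 1/3)
2. W is the midpoint of ES ⇒ W = (1/6, 1/6)
3. T lies on line VE with VT:TE = 1:2 ⇒ T = (2/3, 0)
2·[WHE] = 1/6, 2·[SHT] = -1/9
[WHE]:[SHT] = 1/6:-1/9 = -3/2

[WHE]:[SHT] = -3/2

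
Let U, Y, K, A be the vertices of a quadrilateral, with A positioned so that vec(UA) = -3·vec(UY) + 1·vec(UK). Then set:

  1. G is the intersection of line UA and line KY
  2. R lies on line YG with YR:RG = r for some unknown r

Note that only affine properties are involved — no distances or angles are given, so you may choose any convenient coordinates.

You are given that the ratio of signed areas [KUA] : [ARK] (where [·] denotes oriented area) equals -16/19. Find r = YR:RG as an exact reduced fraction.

Work in coordinates with U = (0, 0), Y = (1, 0), K = (0, 1), A = (-3, 1).
1. G is the intersection of line UA and line KY ⇒ G = (3/2, -1/2)
2. With YR:RG = r, write λ = r/(r+1) so R = Y + λ·(G−Y); R is affine-linear in λ
Every point depending on R is an affine combination of R and λ-independent points, so each such coordinate is linear in λ; the λ² term in each signed area is a multiple of (G−Y)×(G−Y) = 0, so 2·[KUA] and 2·[ARK] are each linear in λ. Evaluating at λ=0 and λ=1:
  2·[KUA] = -3,   2·[ARK] = 3/2·λ + 3
So [KUA]:[ARK] = (-3) / (3/2·λ + 3). Setting this equal to -16/19:
  -3 = -16/19·(3/2·λ + 3)  ⇒  λ = 3/8
Then r = λ/(1−λ) = (3/8)/(5/8) = 3/5. Check: with r = 3/5, R = (19/16, -3/16) and [KUA]:[ARK] = -16/19 as required.

r = 3/5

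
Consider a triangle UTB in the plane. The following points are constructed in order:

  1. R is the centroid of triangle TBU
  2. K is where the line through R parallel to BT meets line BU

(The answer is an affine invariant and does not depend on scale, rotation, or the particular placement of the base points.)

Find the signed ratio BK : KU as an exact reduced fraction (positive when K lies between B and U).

Assign U = (0, 0), T = (1, 0), B = (0, 1) — the answer is frame-independent, so this choice is without loss of generality.
1. R is the centroid of triangle TBU ⇒ R = (1/3, 1/3)
2. K is where the line through R parallel to BT meets line BU ⇒ K = (0, 2/3)
K = B + t·(U−B) with t = 1/3, so BK:KU = t:(1−t) = 1/3:2/3

BK:KU = 1/2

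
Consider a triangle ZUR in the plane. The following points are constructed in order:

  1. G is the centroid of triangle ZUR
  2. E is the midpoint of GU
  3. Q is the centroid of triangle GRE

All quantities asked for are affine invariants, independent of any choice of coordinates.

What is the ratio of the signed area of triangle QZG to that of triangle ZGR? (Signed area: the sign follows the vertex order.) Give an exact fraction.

Choose coordinates Z = (0, 0), U = (1, 0), R = (0, 1).
1. G is the centroid of triangle ZUR ⇒ G = (1/3, 1/3)
2. E is the midpoint of GU ⇒ E = (2/3, 1/6)
3. Q is the centroid of triangle GRE ⇒ Q = (1/3, 1/2)
2·[QZG] = 1/18, 2·[ZGR] = 1/3
[QZG]:[ZGR] = 1/18:1/3 = 1/6

[QZG]:[ZGR] = 1/6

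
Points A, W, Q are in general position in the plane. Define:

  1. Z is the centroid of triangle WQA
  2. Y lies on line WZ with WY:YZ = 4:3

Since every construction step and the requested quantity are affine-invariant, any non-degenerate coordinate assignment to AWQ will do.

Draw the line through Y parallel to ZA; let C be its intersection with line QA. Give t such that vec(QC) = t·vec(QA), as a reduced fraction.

t = 10/7

Assign A = (0, 0), W = (1, 0), Q = (0, 1) — the answer is frame-independent, so this choice is without loss of generality.
1. Z is the centroid of triangle WQA ⇒ Z = (1/3, 1/3)
2. Y lies on line WZ with WY:YZ = 4:3 ⇒ Y = (13/21, 4/21)
through Y parallel to ZA: direction (-1/3, -1/3); meets QA at C = (0, -3/7)
C = Q + t·(A−Q) with t = 10/7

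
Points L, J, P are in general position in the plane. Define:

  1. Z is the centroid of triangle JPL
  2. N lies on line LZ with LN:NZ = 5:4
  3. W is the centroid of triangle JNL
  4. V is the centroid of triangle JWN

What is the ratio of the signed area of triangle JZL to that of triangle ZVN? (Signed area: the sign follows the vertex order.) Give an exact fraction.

Choose coordinates L = (0, 0), J = (1, 0), P = (0, 1).
1. Z is the centroid of triangle JPL ⇒ Z = (1/3, 1/3)
2. N lies on line LZ with LN:NZ = 5:4 ⇒ N = (5/27, 5/27)
3. W is the centroid of triangle JNL ⇒ W = (32/81, 5/81)
4. V is the centroid of triangle JWN ⇒ V = (128/243, 20/243)
2·[JZL] = 1/3, 2·[ZVN] = -16/243
[JZL]:[ZVN] = 1/3:-16/243 = -81/16

[JZL]:[ZVN] = -81/16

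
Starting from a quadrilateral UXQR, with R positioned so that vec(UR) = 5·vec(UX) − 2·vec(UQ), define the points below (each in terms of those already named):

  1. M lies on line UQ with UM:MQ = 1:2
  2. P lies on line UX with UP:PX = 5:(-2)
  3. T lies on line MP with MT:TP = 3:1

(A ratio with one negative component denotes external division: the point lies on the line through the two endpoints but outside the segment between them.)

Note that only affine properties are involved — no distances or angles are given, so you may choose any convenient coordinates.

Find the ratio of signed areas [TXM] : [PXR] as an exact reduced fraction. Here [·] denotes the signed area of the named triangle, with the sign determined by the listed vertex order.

Choose coordinates U = (0, 0), X = (1, 0), Q = (0, 1), R = (5, -2).
1. M lies on line UQ with UM:MQ = 1:2 ⇒ M = (0, 1/3)
2. P lies on line UX with UP:PX = 5:(-2) ⇒ P = (5/3, 0)
3. T lies on line MP with MT:TP = 3:1 ⇒ T = (5/4, 1/12)
2·[TXM] = -1/6, 2·[PXR] = 4/3
[TXM]:[PXR] = -1/6:4/3 = -1/8

[TXM]:[PXR] = -1/8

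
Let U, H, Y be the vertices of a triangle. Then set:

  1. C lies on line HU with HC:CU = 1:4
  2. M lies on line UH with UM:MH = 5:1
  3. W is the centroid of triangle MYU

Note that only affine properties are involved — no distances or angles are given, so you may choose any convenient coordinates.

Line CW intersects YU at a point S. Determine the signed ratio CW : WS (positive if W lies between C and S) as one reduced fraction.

Choose coordinates U = (0, 0), H = (1, 0), Y = (0, 1).
1. C lies on line HU with HC:CU = 1:4 ⇒ C = (4/5, 0)
2. M lies on line UH with UM:MH = 5:1 ⇒ M = (5/6, 0)
3. W is the centroid of triangle MYU ⇒ W = (5/18, 1/3)
line CW meets YU at S = (0, 24/47)
W = C + t·(S−C) with t = 47/72, so CW:WS = 47/72:25/72

CW:WS = 47/25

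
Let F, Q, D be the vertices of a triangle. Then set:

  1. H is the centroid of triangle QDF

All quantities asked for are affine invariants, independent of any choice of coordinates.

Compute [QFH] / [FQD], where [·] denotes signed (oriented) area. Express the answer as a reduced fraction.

[QFH]:[FQD] = -1/3

Work in coordinates with F = (0, 0), Q = (1, 0), D = (0, 1).
1. H is the centroid of triangle QDF ⇒ H = (1/3, 1/3)
2·[QFH] = -1/3, 2·[FQD] = 1
[QFH]:[FQD] = -1/3:1 = -1/3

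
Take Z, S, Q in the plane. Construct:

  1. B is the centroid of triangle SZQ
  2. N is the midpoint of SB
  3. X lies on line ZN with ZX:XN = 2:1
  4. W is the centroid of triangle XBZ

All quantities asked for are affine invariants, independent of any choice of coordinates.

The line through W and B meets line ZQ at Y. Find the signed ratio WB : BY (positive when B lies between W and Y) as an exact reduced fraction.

WB:BY = -2/9

Assign Z = (0, 0), S = (1, 0), Q = (0, 1) — the answer is frame-independent, so this choice is without loss of generality.
1. B is the centroid of triangle SZQ ⇒ B = (1/3, 1/3)
2. N is the midpoint of SB ⇒ N = (2/3, 1/6)
3. X lies on line ZN with ZX:XN = 2:1 ⇒ X = (4/9, 1/9)
4. W is the centroid of triangle XBZ ⇒ W = (7/27, 4/27)
line WB meets ZQ at Y = (0, -1/2)
B = W + t·(Y−W) with t = -2/7, so WB:BY = -2/7:9/7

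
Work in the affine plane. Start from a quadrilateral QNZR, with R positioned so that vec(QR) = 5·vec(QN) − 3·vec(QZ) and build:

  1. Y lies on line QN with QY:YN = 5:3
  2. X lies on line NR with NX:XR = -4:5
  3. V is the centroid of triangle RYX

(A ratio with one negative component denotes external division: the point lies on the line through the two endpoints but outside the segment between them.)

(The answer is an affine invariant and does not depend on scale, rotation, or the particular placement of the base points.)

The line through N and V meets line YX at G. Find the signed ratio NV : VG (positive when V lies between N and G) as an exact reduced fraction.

Assign Q = (0, 0), N = (1, 0), Z = (0, 1), R = (5, -3) — the answer is frame-independent, so this choice is without loss of generality.
1. Y lies on line QN with QY:YN = 5:3 ⇒ Y = (5/8, 0)
2. X lies on line NR with NX:XR = -4:5 ⇒ X = (-15, 12)
3. V is the centroid of triangle RYX ⇒ V = (-25/8, 3)
line NV meets YX at G = (-85/14, 36/7)
V = N + t·(G−N) with t = 7/12, so NV:VG = 7/12:5/12

NV:VG = 7/5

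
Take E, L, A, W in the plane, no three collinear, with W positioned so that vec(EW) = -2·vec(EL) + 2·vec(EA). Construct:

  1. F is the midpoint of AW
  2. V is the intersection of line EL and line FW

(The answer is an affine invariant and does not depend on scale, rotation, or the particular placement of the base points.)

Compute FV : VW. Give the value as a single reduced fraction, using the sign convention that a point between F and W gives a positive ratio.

FV:VW = -3/4

Assign E = (0, 0), L = (1, 0), A = (0, 1), W = (-2, 2) — the answer is frame-independent, so this choice is without loss of generality.
1. F is the midpoint of AW ⇒ F = (-1, 3/2)
2. V is the intersection of line EL and line FW ⇒ V = (2, 0)
V = F + t·(W−F) with t = -3, so FV:VW = t:(1−t) = -3:4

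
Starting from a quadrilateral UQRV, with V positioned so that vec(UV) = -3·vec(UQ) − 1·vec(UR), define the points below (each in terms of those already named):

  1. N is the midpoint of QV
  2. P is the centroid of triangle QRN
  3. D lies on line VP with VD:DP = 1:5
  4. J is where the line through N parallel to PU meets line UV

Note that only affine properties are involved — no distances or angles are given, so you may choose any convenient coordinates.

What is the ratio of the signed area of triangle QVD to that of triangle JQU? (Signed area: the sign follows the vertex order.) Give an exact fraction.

[QVD]:[JQU] = -5/6

Assign U = (0, 0), Q = (1, 0), R = (0, 1), V = (-3, -1) — the answer is frame-independent, so this choice is without loss of generality.
1. N is the midpoint of QV ⇒ N = (-1, -1/2)
2. P is the centroid of triangle QRN ⇒ P = (0, 1/6)
3. D lies on line VP with VD:DP = 1:5 ⇒ D = (-5/2, -29/36)
4. J is where the line through N parallel to PU meets line UV ⇒ J = (-1, -1/3)
2·[QVD] = -5/18, 2·[JQU] = 1/3
[QVD]:[JQU] = -5/18:1/3 = -5/6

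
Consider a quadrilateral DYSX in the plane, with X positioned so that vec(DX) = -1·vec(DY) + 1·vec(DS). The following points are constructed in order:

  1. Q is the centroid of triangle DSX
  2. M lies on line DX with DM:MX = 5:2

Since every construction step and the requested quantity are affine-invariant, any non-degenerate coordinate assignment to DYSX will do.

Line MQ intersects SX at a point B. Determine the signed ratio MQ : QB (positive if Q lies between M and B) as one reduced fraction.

Set D = (0, 0), Y = (1, 0), S = (0, 1), X = (-1, 1); any affine frame gives the same invariant.
1. Q is the centroid of triangle DSX ⇒ Q = (-1/3, 2/3)
2. M lies on line DX with DM:MX = 5:2 ⇒ M = (-5/7, 5/7)
line MQ meets SX at B = (-3, 1)
Q = M + t·(B−M) with t = -1/6, so MQ:QB = -1/6:7/6

MQ:QB = -1/7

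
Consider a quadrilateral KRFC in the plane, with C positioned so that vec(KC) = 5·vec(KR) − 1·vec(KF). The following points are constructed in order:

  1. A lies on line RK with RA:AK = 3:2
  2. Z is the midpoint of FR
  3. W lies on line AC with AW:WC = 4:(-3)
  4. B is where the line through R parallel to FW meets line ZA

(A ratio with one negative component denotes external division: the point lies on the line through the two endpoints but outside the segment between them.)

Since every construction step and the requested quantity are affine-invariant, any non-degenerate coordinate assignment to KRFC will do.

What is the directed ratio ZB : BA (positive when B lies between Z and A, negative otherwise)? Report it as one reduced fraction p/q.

ZB:BA = 23/10

Choose coordinates K = (0, 0), R = (1, 0), F = (0, 1), C = (5, -1).
1. A lies on line RK with RA:AK = 3:2 ⇒ A = (2/5, 0)
2. Z is the midpoint of FR ⇒ Z = (1/2, 1/2)
3. W lies on line AC with AW:WC = 4:(-3) ⇒ W = (94/5, -4)
4. B is where the line through R parallel to FW meets line ZA ⇒ B = (71/165, 5/33)
B = Z + t·(A−Z) with t = 23/33, so ZB:BA = t:(1−t) = 23/33:10/33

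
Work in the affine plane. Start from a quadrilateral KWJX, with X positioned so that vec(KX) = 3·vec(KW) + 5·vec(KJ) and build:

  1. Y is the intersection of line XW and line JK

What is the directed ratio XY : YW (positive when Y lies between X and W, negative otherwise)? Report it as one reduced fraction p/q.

Choose coordinates K = (0, 0), W = (1, 0), J = (0, 1), X = (3, 5).
1. Y is the intersection of line XW and line JK ⇒ Y = (0, -5/2)
Y = X + t·(W−X) with t = 3/2, so XY:YW = t:(1−t) = 3/2:-1/2

XY:YW = -3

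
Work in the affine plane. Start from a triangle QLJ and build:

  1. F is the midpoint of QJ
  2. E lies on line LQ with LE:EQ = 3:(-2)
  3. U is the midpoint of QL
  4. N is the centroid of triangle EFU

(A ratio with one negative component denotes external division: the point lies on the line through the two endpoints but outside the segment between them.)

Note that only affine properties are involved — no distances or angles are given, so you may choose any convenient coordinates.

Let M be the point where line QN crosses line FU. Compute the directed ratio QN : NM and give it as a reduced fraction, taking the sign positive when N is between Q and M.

Assign Q = (0, 0), L = (1, 0), J = (0, 1) — the answer is frame-independent, so this choice is without loss of generality.
1. F is the midpoint of QJ ⇒ F = (0, 1/2)
2. E lies on line LQ with LE:EQ = 3:(-2) ⇒ E = (-2, 0)
3. U is the midpoint of QL ⇒ U = (1/2, 0)
4. N is the centroid of triangle EFU ⇒ N = (-1/2, 1/6)
line QN meets FU at M = (3/4, -1/4)
N = Q + t·(M−Q) with t = -2/3, so QN:NM = -2/3:5/3

QN:NM = -2/5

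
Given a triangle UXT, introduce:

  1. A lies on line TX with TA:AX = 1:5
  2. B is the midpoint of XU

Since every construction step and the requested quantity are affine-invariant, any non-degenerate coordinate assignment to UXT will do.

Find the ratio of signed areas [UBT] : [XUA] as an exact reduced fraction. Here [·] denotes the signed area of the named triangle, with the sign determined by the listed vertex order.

[UBT]:[XUA] = -3/5

Work in coordinates with U = (0, 0), X = (1, 0), T = (0, 1).
1. A lies on line TX with TA:AX = 1:5 ⇒ A = (1/6, 5/6)
2. B is the midpoint of XU ⇒ B = (1/2, 0)
2·[UBT] = 1/2, 2·[XUA] = -5/6
[UBT]:[XUA] = 1/2:-5/6 = -3/5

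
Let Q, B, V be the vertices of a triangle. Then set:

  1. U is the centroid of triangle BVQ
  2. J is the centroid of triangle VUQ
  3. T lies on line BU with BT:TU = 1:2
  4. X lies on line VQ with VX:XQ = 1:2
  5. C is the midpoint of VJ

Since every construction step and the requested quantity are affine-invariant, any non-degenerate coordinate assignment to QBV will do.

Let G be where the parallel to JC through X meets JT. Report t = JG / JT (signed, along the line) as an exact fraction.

Set Q = (0, 0), B = (1, 0), V = (0, 1); any affine frame gives the same invariant.
1. U is the centroid of triangle BVQ ⇒ U = (1/3, 1/3)
2. J is the centroid of triangle VUQ ⇒ J = (1/9, 4/9)
3. T lies on line BU with BT:TU = 1:2 ⇒ T = (7/9, 1/9)
4. X lies on line VQ with VX:XQ = 1:2 ⇒ X = (0, 2/3)
5. C is the midpoint of VJ ⇒ C = (1/18, 13/18)
through X parallel to JC: direction (-1/18, 5/18); meets JT at G = (1/27, 13/27)
G = J + t·(T−J) with t = -1/9

t = -1/9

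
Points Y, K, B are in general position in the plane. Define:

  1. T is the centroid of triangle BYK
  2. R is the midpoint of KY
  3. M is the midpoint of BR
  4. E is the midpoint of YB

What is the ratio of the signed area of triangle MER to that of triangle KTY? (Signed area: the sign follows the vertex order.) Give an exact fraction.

Work in coordinates with Y = (0, 0), K = (1, 0), B = (0, 1).
1. T is the centroid of triangle BYK ⇒ T = (1/3, 1/3)
2. R is the midpoint of KY ⇒ R = (1/2, 0)
3. M is the midpoint of BR ⇒ M = (1/4, 1/2)
4. E is the midpoint of YB ⇒ E = (0, 1/2)
2·[MER] = 1/8, 2·[KTY] = 1/3
[MER]:[KTY] = 1/8:1/3 = 3/8

[MER]:[KTY] = 3/8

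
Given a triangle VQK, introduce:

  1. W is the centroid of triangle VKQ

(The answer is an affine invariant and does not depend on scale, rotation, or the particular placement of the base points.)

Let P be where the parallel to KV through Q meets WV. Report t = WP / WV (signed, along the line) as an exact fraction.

Choose coordinates V = (0, 0), Q = (1, 0), K = (0, 1).
1. W is the centroid of triangle VKQ ⇒ W = (1/3, 1/3)
through Q parallel to KV: direction (0, -1); meets WV at P = (1, 1)
P = W + t·(V−W) with t = -2

t = -2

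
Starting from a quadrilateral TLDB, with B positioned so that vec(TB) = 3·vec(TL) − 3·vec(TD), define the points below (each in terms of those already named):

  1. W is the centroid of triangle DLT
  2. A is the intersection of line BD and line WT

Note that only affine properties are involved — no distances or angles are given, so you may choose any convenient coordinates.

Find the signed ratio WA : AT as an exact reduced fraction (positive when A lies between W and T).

Set T = (0, 0), L = (1, 0), D = (0, 1), B = (3, -3); any affine frame gives the same invariant.
1. W is the centroid of triangle DLT ⇒ W = (1/3, 1/3)
2. A is the intersection of line BD and line WT ⇒ A = (3/7, 3/7)
A = W + t·(T−W) with t = -2/7, so WA:AT = t:(1−t) = -2/7:9/7

WA:AT = -2/9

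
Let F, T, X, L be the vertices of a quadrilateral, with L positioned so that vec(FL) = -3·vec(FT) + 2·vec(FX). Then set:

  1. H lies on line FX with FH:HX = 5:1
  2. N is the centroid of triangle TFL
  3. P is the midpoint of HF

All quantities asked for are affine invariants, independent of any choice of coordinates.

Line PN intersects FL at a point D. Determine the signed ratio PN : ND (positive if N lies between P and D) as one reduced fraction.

Assign F = (0, 0), T = (1, 0), X = (0, 1), L = (-3, 2) — the answer is frame-independent, so this choice is without loss of generality.
1. H lies on line FX with FH:HX = 5:1 ⇒ H = (0, 5/6)
2. N is the centroid of triangle TFL ⇒ N = (-2/3, 2/3)
3. P is the midpoint of HF ⇒ P = (0, 5/12)
line PN meets FL at D = (-10/7, 20/21)
N = P + t·(D−P) with t = 7/15, so PN:ND = 7/15:8/15

PN:ND = 7/8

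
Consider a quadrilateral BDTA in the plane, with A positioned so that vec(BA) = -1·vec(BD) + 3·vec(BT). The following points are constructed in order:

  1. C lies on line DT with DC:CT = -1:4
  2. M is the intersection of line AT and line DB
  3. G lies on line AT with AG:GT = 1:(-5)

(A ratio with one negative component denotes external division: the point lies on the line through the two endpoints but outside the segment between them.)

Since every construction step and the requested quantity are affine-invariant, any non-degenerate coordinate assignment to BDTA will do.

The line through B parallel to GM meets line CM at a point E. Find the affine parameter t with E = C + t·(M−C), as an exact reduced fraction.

Work in coordinates with B = (0, 0), D = (1, 0), T = (0, 1), A = (-1, 3).
1. C lies on line DT with DC:CT = -1:4 ⇒ C = (4/3, -1/3)
2. M is the intersection of line AT and line DB ⇒ M = (1/2, 0)
3. G lies on line AT with AG:GT = 1:(-5) ⇒ G = (-5/4, 7/2)
through B parallel to GM: direction (7/4, -7/2); meets CM at E = (-1/8, 1/4)
E = C + t·(M−C) with t = 7/4

t = 7/4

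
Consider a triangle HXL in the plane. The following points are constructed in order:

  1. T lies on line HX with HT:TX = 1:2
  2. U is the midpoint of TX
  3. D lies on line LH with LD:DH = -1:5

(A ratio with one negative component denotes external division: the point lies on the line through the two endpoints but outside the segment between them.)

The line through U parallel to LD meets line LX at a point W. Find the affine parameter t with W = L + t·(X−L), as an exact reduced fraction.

t = 2/3

Work in coordinates with H = (0, 0), X = (1, 0), L = (0, 1).
1. T lies on line HX with HT:TX = 1:2 ⇒ T = (1/3, 0)
2. U is the midpoint of TX ⇒ U = (2/3, 0)
3. D lies on line LH with LD:DH = -1:5 ⇒ D = (0, 5/4)
through U parallel to LD: direction (0, 1/4); meets LX at W = (2/3, 1/3)
W = L + t·(X−L) with t = 2/3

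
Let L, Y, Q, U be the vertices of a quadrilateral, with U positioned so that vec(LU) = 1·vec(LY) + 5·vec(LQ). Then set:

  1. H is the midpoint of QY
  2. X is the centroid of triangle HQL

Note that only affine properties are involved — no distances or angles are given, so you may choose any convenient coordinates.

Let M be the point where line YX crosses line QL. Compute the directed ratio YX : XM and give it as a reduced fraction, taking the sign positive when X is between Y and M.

Work in coordinates with L = (0, 0), Y = (1, 0), Q = (0, 1), U = (1, 5).
1. H is the midpoint of QY ⇒ H = (1/2, 1/2)
2. X is the centroid of triangle HQL ⇒ X = (1/6, 1/2)
line YX meets QL at M = (0, 3/5)
X = Y + t·(M−Y) with t = 5/6, so YX:XM = 5/6:1/6

YX:XM = 5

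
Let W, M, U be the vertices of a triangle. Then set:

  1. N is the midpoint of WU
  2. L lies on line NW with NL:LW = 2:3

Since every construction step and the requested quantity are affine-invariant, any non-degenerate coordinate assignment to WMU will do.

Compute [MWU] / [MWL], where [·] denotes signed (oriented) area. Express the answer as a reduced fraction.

[MWU]:[MWL] = 10/3

Work in coordinates with W = (0, 0), M = (1, 0), U = (0, 1).
1. N is the midpoint of WU ⇒ N = (0, 1/2)
2. L lies on line NW with NL:LW = 2:3 ⇒ L = (0, 3/10)
2·[MWU] = -1, 2·[MWL] = -3/10
[MWU]:[MWL] = -1:-3/10 = 10/3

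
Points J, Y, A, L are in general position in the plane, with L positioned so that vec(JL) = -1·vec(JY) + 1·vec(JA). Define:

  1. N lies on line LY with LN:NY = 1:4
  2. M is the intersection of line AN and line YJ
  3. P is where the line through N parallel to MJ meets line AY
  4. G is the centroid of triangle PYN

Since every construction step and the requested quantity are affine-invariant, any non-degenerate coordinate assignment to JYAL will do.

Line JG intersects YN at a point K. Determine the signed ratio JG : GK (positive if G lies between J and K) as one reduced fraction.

JG:GK = -19/4

Set J = (0, 0), Y = (1, 0), A = (0, 1), L = (-1, 1); any affine frame gives the same invariant.
1. N lies on line LY with LN:NY = 1:4 ⇒ N = (-3/5, 4/5)
2. M is the intersection of line AN and line YJ ⇒ M = (-3, 0)
3. P is where the line through N parallel to MJ meets line AY ⇒ P = (1/5, 4/5)
4. G is the centroid of triangle PYN ⇒ G = (1/5, 8/15)
line JG meets YN at K = (3/19, 8/19)
G = J + t·(K−J) with t = 19/15, so JG:GK = 19/15:-4/15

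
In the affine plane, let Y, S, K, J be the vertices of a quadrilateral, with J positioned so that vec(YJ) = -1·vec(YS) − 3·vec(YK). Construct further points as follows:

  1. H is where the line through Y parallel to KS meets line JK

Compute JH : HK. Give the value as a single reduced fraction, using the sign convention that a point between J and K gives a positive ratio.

JH:HK = 4

Set Y = (0, 0), S = (1, 0), K = (0, 1), J = (-1, -3); any affine frame gives the same invariant.
1. H is where the line through Y parallel to KS meets line JK ⇒ H = (-1/5, 1/5)
H = J + t·(K−J) with t = 4/5, so JH:HK = t:(1−t) = 4/5:1/5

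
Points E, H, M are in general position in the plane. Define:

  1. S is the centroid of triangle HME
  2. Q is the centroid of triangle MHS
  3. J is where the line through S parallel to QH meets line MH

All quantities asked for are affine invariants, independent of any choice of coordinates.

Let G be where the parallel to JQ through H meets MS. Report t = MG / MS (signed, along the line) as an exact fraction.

t = 1/5

Assign E = (0, 0), H = (1, 0), M = (0, 1) — the answer is frame-independent, so this choice is without loss of generality.
1. S is the centroid of triangle HME ⇒ S = (1/3, 1/3)
2. Q is the centroid of triangle MHS ⇒ Q = (4/9, 4/9)
3. J is where the line through S parallel to QH meets line MH ⇒ J = (2, -1)
through H parallel to JQ: direction (-14/9, 13/9); meets MS at G = (1/15, 13/15)
G = M + t·(S−M) with t = 1/5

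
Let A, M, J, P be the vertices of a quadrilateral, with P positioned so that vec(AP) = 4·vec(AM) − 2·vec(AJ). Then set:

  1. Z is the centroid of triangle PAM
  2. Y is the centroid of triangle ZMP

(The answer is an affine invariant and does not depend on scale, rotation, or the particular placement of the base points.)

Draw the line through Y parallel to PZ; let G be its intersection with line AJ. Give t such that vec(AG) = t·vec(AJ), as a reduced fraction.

t = 8/21

Work in coordinates with A = (0, 0), M = (1, 0), J = (0, 1), P = (4, -2).
1. Z is the centroid of triangle PAM ⇒ Z = (5/3, -2/3)
2. Y is the centroid of triangle ZMP ⇒ Y = (20/9, -8/9)
through Y parallel to PZ: direction (-7/3, 4/3); meets AJ at G = (0, 8/21)
G = A + t·(J−A) with t = 8/21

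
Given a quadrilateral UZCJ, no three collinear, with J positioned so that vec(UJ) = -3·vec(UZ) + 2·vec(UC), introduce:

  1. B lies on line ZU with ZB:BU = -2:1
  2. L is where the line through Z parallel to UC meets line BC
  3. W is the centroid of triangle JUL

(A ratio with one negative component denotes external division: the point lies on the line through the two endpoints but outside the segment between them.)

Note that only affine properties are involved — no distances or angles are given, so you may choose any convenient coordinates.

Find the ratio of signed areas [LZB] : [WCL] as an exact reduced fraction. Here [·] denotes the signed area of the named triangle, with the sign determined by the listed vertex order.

Work in coordinates with U = (0, 0), Z = (1, 0), C = (0, 1), J = (-3, 2).
1. B lies on line ZU with ZB:BU = -2:1 ⇒ B = (-1, 0)
2. L is where the line through Z parallel to UC meets line BC ⇒ L = (1, 2)
3. W is the centroid of triangle JUL ⇒ W = (-2/3, 4/3)
2·[LZB] = -4, 2·[WCL] = 1
[LZB]:[WCL] = -4:1 = -4

[LZB]:[WCL] = -4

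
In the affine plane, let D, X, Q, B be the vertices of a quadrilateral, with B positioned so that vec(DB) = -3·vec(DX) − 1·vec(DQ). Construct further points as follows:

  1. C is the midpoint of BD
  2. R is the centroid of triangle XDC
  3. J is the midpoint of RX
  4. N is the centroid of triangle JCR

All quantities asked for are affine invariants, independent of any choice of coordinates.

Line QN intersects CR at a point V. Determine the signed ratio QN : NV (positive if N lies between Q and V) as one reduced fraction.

Choose coordinates D = (0, 0), X = (1, 0), Q = (0, 1), B = (-3, -1).
1. C is the midpoint of BD ⇒ C = (-3/2, -1/2)
2. R is the centroid of triangle XDC ⇒ R = (-1/6, -1/6)
3. J is the midpoint of RX ⇒ J = (5/12, -1/12)
4. N is the centroid of triangle JCR ⇒ N = (-5/12, -1/4)
line QN meets CR at V = (-9/22, -5/22)
N = Q + t·(V−Q) with t = 55/54, so QN:NV = 55/54:-1/54

QN:NV = -55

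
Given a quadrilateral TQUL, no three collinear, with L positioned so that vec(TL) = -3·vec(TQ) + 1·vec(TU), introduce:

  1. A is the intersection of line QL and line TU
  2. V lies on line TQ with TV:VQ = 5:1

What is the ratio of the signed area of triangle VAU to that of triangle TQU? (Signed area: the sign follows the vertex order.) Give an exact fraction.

Work in coordinates with T = (0, 0), Q = (1, 0), U = (0, 1), L = (-3, 1).
1. A is the intersection of line QL and line TU ⇒ A = (0, 1/4)
2. V lies on line TQ with TV:VQ = 5:1 ⇒ V = (5/6, 0)
2·[VAU] = -5/8, 2·[TQU] = 1
[VAU]:[TQU] = -5/8:1 = -5/8

[VAU]:[TQU] = -5/8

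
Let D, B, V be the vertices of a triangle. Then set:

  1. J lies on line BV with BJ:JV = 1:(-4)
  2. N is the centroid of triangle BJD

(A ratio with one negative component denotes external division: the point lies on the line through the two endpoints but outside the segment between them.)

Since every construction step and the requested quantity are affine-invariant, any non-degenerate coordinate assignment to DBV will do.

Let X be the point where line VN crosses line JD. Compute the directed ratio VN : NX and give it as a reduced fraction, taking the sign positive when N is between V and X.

Assign D = (0, 0), B = (1, 0), V = (0, 1) — the answer is frame-independent, so this choice is without loss of generality.
1. J lies on line BV with BJ:JV = 1:(-4) ⇒ J = (4/3, -1/3)
2. N is the centroid of triangle BJD ⇒ N = (7/9, -1/9)
line VN meets JD at X = (28/33, -7/33)
N = V + t·(X−V) with t = 11/12, so VN:NX = 11/12:1/12

VN:NX = 11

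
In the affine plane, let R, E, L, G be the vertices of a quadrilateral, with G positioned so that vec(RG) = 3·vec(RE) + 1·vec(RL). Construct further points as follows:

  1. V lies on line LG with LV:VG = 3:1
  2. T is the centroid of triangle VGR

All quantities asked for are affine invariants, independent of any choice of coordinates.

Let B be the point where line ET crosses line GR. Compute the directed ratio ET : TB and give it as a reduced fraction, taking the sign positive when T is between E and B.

Assign R = (0, 0), E = (1, 0), L = (0, 1), G = (3, 1) — the answer is frame-independent, so this choice is without loss of generality.
1. V lies on line LG with LV:VG = 3:1 ⇒ V = (9/4, 1)
2. T is the centroid of triangle VGR ⇒ T = (7/4, 2/3)
line ET meets GR at B = (8/5, 8/15)
T = E + t·(B−E) with t = 5/4, so ET:TB = 5/4:-1/4

ET:TB = -5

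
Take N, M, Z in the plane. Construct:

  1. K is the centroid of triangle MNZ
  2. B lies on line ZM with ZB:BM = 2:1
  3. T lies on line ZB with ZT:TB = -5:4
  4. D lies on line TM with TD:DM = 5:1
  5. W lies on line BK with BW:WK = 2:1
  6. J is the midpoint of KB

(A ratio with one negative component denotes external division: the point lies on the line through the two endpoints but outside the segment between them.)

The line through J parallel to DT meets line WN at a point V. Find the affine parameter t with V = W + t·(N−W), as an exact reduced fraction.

t = -1/14

Set N = (0, 0), M = (1, 0), Z = (0, 1); any affine frame gives the same invariant.
1. K is the centroid of triangle MNZ ⇒ K = (1/3, 1/3)
2. B lies on line ZM with ZB:BM = 2:1 ⇒ B = (2/3, 1/3)
3. T lies on line ZB with ZT:TB = -5:4 ⇒ T = (10/3, -7/3)
4. D lies on line TM with TD:DM = 5:1 ⇒ D = (25/18, -7/18)
5. W lies on line BK with BW:WK = 2:1 ⇒ W = (4/9, 1/3)
6. J is the midpoint of KB ⇒ J = (1/2, 1/3)
through J parallel to DT: direction (35/18, -35/18); meets WN at V = (10/21, 5/14)
V = W + t·(N−W) with t = -1/14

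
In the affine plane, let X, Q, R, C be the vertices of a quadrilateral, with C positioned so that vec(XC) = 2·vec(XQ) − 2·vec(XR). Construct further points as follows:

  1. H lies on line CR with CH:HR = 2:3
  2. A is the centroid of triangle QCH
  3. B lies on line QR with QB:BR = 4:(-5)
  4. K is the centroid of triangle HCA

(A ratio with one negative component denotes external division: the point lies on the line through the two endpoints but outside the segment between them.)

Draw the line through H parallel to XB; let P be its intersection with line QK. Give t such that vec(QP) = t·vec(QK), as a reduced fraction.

t = 18/23

Assign X = (0, 0), Q = (1, 0), R = (0, 1), C = (2, -2) — the answer is frame-independent, so this choice is without loss of generality.
1. H lies on line CR with CH:HR = 2:3 ⇒ H = (6/5, -4/5)
2. A is the centroid of triangle QCH ⇒ A = (7/5, -14/15)
3. B lies on line QR with QB:BR = 4:(-5) ⇒ B = (5, -4)
4. K is the centroid of triangle HCA ⇒ K = (23/15, -56/45)
through H parallel to XB: direction (5, -4); meets QK at P = (163/115, -112/115)
P = Q + t·(K−Q) with t = 18/23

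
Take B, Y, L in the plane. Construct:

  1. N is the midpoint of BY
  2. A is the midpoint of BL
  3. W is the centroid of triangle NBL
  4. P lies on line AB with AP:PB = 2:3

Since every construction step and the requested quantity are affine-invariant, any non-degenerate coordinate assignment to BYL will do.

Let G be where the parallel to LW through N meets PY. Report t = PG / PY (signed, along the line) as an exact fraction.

t = 17/37

Assign B = (0, 0), Y = (1, 0), L = (0, 1) — the answer is frame-independent, so this choice is without loss of generality.
1. N is the midpoint of BY ⇒ N = (1/2, 0)
2. A is the midpoint of BL ⇒ A = (0, 1/2)
3. W is the centroid of triangle NBL ⇒ W = (1/6, 1/3)
4. P lies on line AB with AP:PB = 2:3 ⇒ P = (0, 3/10)
through N parallel to LW: direction (1/6, -2/3); meets PY at G = (17/37, 6/37)
G = P + t·(Y−P) with t = 17/37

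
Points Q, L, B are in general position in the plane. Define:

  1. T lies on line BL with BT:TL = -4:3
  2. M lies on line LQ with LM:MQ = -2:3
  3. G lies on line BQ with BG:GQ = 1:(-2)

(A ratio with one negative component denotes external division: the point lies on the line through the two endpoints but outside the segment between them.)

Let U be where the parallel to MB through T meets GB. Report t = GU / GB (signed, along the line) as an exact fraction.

Work in coordinates with Q = (0, 0), L = (1, 0), B = (0, 1).
1. T lies on line BL with BT:TL = -4:3 ⇒ T = (4, -3)
2. M lies on line LQ with LM:MQ = -2:3 ⇒ M = (3, 0)
3. G lies on line BQ with BG:GQ = 1:(-2) ⇒ G = (0, 2)
through T parallel to MB: direction (-3, 1); meets GB at U = (0, -5/3)
U = G + t·(B−G) with t = 11/3

t = 11/3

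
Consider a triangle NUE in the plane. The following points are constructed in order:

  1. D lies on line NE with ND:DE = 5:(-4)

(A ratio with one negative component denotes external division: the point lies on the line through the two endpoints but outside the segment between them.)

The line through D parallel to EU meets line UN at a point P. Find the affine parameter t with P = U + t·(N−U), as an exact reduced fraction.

t = -4

Assign N = (0, 0), U = (1, 0), E = (0, 1) — the answer is frame-independent, so this choice is without loss of generality.
1. D lies on line NE with ND:DE = 5:(-4) ⇒ D = (0, 5)
through D parallel to EU: direction (1, -1); meets UN at P = (5, 0)
P = U + t·(N−U) with t = -4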